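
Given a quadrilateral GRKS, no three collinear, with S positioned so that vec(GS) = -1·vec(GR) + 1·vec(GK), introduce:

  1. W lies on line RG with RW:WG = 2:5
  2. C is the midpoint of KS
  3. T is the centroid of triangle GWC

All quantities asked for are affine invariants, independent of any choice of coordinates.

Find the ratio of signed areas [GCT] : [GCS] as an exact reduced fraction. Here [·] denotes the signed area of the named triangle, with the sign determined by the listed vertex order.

Work in coordinates with G = (0, 0), R = (1, 0), K = (0, 1), S = (-1, 1).
1. W lies on line RG with RW:WG = 2:5 ⇒ W = (5/7, 0)
2. C is the midpoint of KS ⇒ C = (-1/2, 1)
3. T is the centroid of triangle GWC ⇒ T = (1/14, 1/3)
2·[GCT] = -5/21, 2·[GCS] = 1/2
[GCT]:[GCS] = -5/21:1/2 = -10/21

[GCT]:[GCS] = -10/21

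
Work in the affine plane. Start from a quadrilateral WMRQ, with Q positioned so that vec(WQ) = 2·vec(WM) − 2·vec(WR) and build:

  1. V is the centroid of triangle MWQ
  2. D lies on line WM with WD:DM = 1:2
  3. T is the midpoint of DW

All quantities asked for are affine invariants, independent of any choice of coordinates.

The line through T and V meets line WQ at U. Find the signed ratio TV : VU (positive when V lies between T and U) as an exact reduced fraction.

Set W = (0, 0), M = (1, 0), R = (0, 1), Q = (2, -2); any affine frame gives the same invariant.
1. V is the centroid of triangle MWQ ⇒ V = (1, -2/3)
2. D lies on line WM with WD:DM = 1:2 ⇒ D = (1/3, 0)
3. T is the midpoint of DW ⇒ T = (1/6, 0)
line TV meets WQ at U = (-2/3, 2/3)
V = T + t·(U−T) with t = -1, so TV:VU = -1:2

TV:VU = -1/2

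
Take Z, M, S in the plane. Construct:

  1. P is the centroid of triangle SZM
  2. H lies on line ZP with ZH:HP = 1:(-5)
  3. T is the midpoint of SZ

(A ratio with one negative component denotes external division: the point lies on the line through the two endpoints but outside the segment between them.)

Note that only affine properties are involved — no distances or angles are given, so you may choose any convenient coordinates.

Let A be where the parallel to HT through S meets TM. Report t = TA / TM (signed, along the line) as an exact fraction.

t = -1/15

Work in coordinates with Z = (0, 0), M = (1, 0), S = (0, 1).
1. P is the centroid of triangle SZM ⇒ P = (1/3, 1/3)
2. H lies on line ZP with ZH:HP = 1:(-5) ⇒ H = (-1/12, -1/12)
3. T is the midpoint of SZ ⇒ T = (0, 1/2)
through S parallel to HT: direction (1/12, 7/12); meets TM at A = (-1/15, 8/15)
A = T + t·(M−T) with t = -1/15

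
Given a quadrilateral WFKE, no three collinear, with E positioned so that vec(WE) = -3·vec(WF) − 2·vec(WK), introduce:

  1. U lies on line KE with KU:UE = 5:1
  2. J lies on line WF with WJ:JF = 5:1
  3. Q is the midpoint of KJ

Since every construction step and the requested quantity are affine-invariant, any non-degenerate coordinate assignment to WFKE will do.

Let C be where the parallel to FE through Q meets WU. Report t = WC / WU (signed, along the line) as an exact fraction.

Set W = (0, 0), F = (1, 0), K = (0, 1), E = (-3, -2); any affine frame gives the same invariant.
1. U lies on line KE with KU:UE = 5:1 ⇒ U = (-5/2, -3/2)
2. J lies on line WF with WJ:JF = 5:1 ⇒ J = (5/6, 0)
3. Q is the midpoint of KJ ⇒ Q = (5/12, 1/2)
through Q parallel to FE: direction (-4, -2); meets WU at C = (35/12, 7/4)
C = W + t·(U−W) with t = -7/6

t = -7/6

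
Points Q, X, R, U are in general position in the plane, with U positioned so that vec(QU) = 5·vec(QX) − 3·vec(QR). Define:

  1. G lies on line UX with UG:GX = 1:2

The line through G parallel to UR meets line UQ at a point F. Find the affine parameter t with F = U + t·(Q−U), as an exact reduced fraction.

t = 1/15

Set Q = (0, 0), X = (1, 0), R = (0, 1), U = (5, -3); any affine frame gives the same invariant.
1. G lies on line UX with UG:GX = 1:2 ⇒ G = (11/3, -2)
through G parallel to UR: direction (-5, 4); meets UQ at F = (14/3, -14/5)
F = U + t·(Q−U) with t = 1/15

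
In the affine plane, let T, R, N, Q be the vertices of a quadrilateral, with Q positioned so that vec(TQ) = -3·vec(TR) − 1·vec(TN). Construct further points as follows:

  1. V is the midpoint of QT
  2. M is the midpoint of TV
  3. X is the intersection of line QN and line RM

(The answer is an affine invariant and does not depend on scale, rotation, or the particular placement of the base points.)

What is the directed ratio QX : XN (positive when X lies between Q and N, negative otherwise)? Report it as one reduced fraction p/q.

Set T = (0, 0), R = (1, 0), N = (0, 1), Q = (-3, -1); any affine frame gives the same invariant.
1. V is the midpoint of QT ⇒ V = (-3/2, -1/2)
2. M is the midpoint of TV ⇒ M = (-3/4, -1/4)
3. X is the intersection of line QN and line RM ⇒ X = (-24/11, -5/11)
X = Q + t·(N−Q) with t = 3/11, so QX:XN = t:(1−t) = 3/11:8/11

QX:XN = 3/8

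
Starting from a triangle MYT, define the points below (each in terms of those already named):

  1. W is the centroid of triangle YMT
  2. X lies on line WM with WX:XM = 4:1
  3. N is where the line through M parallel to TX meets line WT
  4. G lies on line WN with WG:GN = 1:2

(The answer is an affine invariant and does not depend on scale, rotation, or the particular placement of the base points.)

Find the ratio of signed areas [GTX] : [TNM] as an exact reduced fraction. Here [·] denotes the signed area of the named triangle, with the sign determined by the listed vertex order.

Assign M = (0, 0), Y = (1, 0), T = (0, 1) — the answer is frame-independent, so this choice is without loss of generality.
1. W is the centroid of triangle YMT ⇒ W = (1/3, 1/3)
2. X lies on line WM with WX:XM = 4:1 ⇒ X = (1/15, 1/15)
3. N is where the line through M parallel to TX meets line WT ⇒ N = (-1/12, 7/6)
4. G lies on line WN with WG:GN = 1:2 ⇒ G = (7/36, 11/18)
2·[GTX] = 7/45, 2·[TNM] = 1/12
[GTX]:[TNM] = 7/45:1/12 = 28/15

[GTX]:[TNM] = 28/15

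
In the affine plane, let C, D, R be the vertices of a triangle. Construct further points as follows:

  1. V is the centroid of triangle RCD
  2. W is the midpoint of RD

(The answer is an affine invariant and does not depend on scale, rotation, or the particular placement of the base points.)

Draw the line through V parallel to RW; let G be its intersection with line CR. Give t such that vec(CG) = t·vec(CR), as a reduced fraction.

Work in coordinates with C = (0, 0), D = (1, 0), R = (0, 1).
1. V is the centroid of triangle RCD ⇒ V = (1/3, 1/3)
2. W is the midpoint of RD ⇒ W = (1/2, 1/2)
through V parallel to RW: direction (1/2, -1/2); meets CR at G = (0, 2/3)
G = C + t·(R−C) with t = 2/3

t = 2/3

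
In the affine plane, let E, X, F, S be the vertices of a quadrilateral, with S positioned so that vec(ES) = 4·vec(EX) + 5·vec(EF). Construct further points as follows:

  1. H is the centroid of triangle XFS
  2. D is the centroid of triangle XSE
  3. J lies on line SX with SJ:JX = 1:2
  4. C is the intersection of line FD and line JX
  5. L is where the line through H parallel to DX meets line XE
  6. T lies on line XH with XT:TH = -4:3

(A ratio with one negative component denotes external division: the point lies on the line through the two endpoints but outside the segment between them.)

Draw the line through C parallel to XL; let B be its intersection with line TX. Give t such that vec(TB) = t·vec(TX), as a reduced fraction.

Work in coordinates with E = (0, 0), X = (1, 0), F = (0, 1), S = (4, 5).
1. H is the centroid of triangle XFS ⇒ H = (5/3, 2)
2. D is the centroid of triangle XSE ⇒ D = (5/3, 5/3)
3. J lies on line SX with SJ:JX = 1:2 ⇒ J = (3, 10/3)
4. C is the intersection of line FD and line JX ⇒ C = (40/19, 35/19)
5. L is where the line through H parallel to DX meets line XE ⇒ L = (13/15, 0)
6. T lies on line XH with XT:TH = -4:3 ⇒ T = (11/3, 8)
through C parallel to XL: direction (-2/15, 0); meets TX at B = (92/57, 35/19)
B = T + t·(X−T) with t = 117/152

t = 117/152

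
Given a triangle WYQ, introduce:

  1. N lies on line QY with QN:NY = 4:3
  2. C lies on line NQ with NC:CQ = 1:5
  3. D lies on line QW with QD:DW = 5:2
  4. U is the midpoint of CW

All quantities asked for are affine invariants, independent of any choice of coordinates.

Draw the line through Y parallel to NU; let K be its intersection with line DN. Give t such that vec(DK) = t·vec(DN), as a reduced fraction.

t = 11/2

Assign W = (0, 0), Y = (1, 0), Q = (0, 1) — the answer is frame-independent, so this choice is without loss of generality.
1. N lies on line QY with QN:NY = 4:3 ⇒ N = (4/7, 3/7)
2. C lies on line NQ with NC:CQ = 1:5 ⇒ C = (10/21, 11/21)
3. D lies on line QW with QD:DW = 5:2 ⇒ D = (0, 2/7)
4. U is the midpoint of CW ⇒ U = (5/21, 11/42)
through Y parallel to NU: direction (-1/3, -1/6); meets DN at K = (22/7, 15/14)
K = D + t·(N−D) with t = 11/2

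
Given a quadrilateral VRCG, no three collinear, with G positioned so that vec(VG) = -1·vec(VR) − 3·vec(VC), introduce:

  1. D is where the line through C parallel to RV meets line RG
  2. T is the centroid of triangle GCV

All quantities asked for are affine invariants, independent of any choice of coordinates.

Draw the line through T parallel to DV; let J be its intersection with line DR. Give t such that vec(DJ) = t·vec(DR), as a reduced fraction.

Work in coordinates with V = (0, 0), R = (1, 0), C = (0, 1), G = (-1, -3).
1. D is where the line through C parallel to RV meets line RG ⇒ D = (5/3, 1)
2. T is the centroid of triangle GCV ⇒ T = (-1/3, -2/3)
through T parallel to DV: direction (-5/3, -1); meets DR at J = (31/27, 2/9)
J = D + t·(R−D) with t = 7/9

t = 7/9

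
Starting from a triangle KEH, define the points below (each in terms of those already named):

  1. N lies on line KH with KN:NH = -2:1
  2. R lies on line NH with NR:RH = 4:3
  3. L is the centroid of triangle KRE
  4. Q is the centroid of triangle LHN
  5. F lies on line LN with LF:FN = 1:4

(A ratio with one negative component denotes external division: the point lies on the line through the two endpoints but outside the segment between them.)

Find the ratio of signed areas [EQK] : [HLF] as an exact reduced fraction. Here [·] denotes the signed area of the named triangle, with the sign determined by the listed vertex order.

[EQK]:[HLF] = 365/21

Set K = (0, 0), E = (1, 0), H = (0, 1); any affine frame gives the same invariant.
1. N lies on line KH with KN:NH = -2:1 ⇒ N = (0, 2)
2. R lies on line NH with NR:RH = 4:3 ⇒ R = (0, 10/7)
3. L is the centroid of triangle KRE ⇒ L = (1/3, 10/21)
4. Q is the centroid of triangle LHN ⇒ Q = (1/9, 73/63)
5. F lies on line LN with LF:FN = 1:4 ⇒ F = (4/15, 82/105)
2·[EQK] = 73/63, 2·[HLF] = 1/15
[EQK]:[HLF] = 73/63:1/15 = 365/21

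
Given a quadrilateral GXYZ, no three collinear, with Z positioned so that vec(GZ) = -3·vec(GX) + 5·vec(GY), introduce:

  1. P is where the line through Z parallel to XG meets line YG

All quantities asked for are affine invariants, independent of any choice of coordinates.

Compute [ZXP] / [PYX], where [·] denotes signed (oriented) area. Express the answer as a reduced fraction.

[ZXP]:[PYX] = 15/4

Assign G = (0, 0), X = (1, 0), Y = (0, 1), Z = (-3, 5) — the answer is frame-independent, so this choice is without loss of generality.
1. P is where the line through Z parallel to XG meets line YG ⇒ P = (0, 5)
2·[ZXP] = 15, 2·[PYX] = 4
[ZXP]:[PYX] = 15:4 = 15/4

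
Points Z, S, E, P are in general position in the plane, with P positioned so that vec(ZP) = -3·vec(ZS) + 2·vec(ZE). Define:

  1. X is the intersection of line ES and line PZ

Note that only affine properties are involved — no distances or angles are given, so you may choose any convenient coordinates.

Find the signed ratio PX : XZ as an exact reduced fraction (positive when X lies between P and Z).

PX:XZ = -2

Work in coordinates with Z = (0, 0), S = (1, 0), E = (0, 1), P = (-3, 2).
1. X is the intersection of line ES and line PZ ⇒ X = (3, -2)
X = P + t·(Z−P) with t = 2, so PX:XZ = t:(1−t) = 2:-1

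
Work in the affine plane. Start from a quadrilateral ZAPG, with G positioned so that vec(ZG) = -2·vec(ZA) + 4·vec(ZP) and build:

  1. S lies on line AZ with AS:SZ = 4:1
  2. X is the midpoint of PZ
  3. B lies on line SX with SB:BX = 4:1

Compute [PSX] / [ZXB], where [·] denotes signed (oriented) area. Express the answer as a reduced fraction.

[PSX]:[ZXB] = 5

Assign Z = (0, 0), A = (1, 0), P = (0, 1), G = (-2, 4) — the answer is frame-independent, so this choice is without loss of generality.
1. S lies on line AZ with AS:SZ = 4:1 ⇒ S = (1/5, 0)
2. X is the midpoint of PZ ⇒ X = (0, 1/2)
3. B lies on line SX with SB:BX = 4:1 ⇒ B = (1/25, 2/5)
2·[PSX] = -1/10, 2·[ZXB] = -1/50
[PSX]:[ZXB] = -1/10:-1/50 = 5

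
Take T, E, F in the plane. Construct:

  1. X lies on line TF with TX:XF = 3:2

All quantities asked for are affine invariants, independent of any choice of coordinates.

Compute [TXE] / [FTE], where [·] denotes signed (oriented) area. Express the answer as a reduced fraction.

[TXE]:[FTE] = -3/5

Work in coordinates with T = (0, 0), E = (1, 0), F = (0, 1).
1. X lies on line TF with TX:XF = 3:2 ⇒ X = (0, 3/5)
2·[TXE] = -3/5, 2·[FTE] = 1
[TXE]:[FTE] = -3/5:1 = -3/5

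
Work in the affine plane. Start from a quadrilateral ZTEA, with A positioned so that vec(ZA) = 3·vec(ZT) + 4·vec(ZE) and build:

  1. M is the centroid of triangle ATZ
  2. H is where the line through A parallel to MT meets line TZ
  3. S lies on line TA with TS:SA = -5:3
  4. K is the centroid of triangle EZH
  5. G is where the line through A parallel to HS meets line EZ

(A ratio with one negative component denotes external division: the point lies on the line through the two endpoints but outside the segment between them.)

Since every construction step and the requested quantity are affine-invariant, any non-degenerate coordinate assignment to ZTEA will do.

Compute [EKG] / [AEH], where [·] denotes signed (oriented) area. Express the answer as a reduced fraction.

[EKG]:[AEH] = -1/3

Set Z = (0, 0), T = (1, 0), E = (0, 1), A = (3, 4); any affine frame gives the same invariant.
1. M is the centroid of triangle ATZ ⇒ M = (4/3, 4/3)
2. H is where the line through A parallel to MT meets line TZ ⇒ H = (2, 0)
3. S lies on line TA with TS:SA = -5:3 ⇒ S = (6, 10)
4. K is the centroid of triangle EZH ⇒ K = (2/3, 1/3)
5. G is where the line through A parallel to HS meets line EZ ⇒ G = (0, -7/2)
2·[EKG] = -3, 2·[AEH] = 9
[EKG]:[AEH] = -3:9 = -1/3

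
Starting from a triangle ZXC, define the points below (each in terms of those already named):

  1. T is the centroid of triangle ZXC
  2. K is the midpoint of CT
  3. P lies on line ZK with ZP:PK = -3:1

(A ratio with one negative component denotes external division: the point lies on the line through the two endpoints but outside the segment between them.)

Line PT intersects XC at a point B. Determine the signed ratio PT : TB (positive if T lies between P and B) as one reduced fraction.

PT:TB = -7/4

Choose coordinates Z = (0, 0), X = (1, 0), C = (0, 1).
1. T is the centroid of triangle ZXC ⇒ T = (1/3, 1/3)
2. K is the midpoint of CT ⇒ K = (1/6, 2/3)
3. P lies on line ZK with ZP:PK = -3:1 ⇒ P = (1/4, 1)
line PT meets XC at B = (2/7, 5/7)
T = P + t·(B−P) with t = 7/3, so PT:TB = 7/3:-4/3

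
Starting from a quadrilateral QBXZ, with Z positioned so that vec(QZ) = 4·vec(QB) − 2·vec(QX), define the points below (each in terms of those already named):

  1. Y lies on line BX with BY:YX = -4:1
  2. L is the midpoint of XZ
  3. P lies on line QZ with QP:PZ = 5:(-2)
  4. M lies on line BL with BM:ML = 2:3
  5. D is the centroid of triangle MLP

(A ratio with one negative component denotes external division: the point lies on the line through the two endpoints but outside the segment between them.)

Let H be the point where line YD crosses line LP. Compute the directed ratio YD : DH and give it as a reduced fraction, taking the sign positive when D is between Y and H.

Work in coordinates with Q = (0, 0), B = (1, 0), X = (0, 1), Z = (4, -2).
1. Y lies on line BX with BY:YX = -4:1 ⇒ Y = (-1/3, 4/3)
2. L is the midpoint of XZ ⇒ L = (2, -1/2)
3. P lies on line QZ with QP:PZ = 5:(-2) ⇒ P = (20/3, -10/3)
4. M lies on line BL with BM:ML = 2:3 ⇒ M = (7/5, -1/5)
5. D is the centroid of triangle MLP ⇒ D = (151/45, -121/90)
line YD meets LP at H = (2629/828, -4019/3312)
D = Y + t·(H−Y) with t = 184/175, so YD:DH = 184/175:-9/175

YD:DH = -184/9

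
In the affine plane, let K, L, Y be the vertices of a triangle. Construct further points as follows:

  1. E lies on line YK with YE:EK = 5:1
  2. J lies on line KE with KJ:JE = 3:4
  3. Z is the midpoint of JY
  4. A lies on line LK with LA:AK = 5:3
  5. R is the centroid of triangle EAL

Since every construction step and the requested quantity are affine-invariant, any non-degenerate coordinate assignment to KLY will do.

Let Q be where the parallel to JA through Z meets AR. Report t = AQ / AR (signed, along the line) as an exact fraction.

t = 13/2

Work in coordinates with K = (0, 0), L = (1, 0), Y = (0, 1).
1. E lies on line YK with YE:EK = 5:1 ⇒ E = (0, 1/6)
2. J lies on line KE with KJ:JE = 3:4 ⇒ J = (0, 1/14)
3. Z is the midpoint of JY ⇒ Z = (0, 15/28)
4. A lies on line LK with LA:AK = 5:3 ⇒ A = (3/8, 0)
5. R is the centroid of triangle EAL ⇒ R = (11/24, 1/18)
through Z parallel to JA: direction (3/8, -1/14); meets AR at Q = (11/12, 13/36)
Q = A + t·(R−A) with t = 13/2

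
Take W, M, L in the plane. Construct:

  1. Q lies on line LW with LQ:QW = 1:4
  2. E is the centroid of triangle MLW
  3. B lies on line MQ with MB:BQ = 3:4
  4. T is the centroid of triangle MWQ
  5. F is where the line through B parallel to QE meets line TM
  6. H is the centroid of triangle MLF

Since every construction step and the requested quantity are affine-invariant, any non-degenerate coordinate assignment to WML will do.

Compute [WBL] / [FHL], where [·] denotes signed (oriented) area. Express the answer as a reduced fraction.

[WBL]:[FHL] = 100/9

Work in coordinates with W = (0, 0), M = (1, 0), L = (0, 1).
1. Q lies on line LW with LQ:QW = 1:4 ⇒ Q = (0, 4/5)
2. E is the centroid of triangle MLW ⇒ E = (1/3, 1/3)
3. B lies on line MQ with MB:BQ = 3:4 ⇒ B = (4/7, 12/35)
4. T is the centroid of triangle MWQ ⇒ T = (1/3, 4/15)
5. F is where the line through B parallel to QE meets line TM ⇒ F = (26/35, 18/175)
6. H is the centroid of triangle MLF ⇒ H = (61/105, 193/525)
2·[WBL] = 4/7, 2·[FHL] = 9/175
[WBL]:[FHL] = 4/7:9/175 = 100/9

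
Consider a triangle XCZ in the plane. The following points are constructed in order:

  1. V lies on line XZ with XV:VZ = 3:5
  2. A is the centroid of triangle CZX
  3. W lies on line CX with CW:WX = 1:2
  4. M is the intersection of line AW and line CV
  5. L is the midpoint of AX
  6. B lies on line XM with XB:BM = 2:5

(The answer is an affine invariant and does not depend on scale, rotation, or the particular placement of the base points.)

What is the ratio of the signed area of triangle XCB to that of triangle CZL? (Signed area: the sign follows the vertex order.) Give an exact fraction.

[XCB]:[CZL] = 3/35

Choose coordinates X = (0, 0), C = (1, 0), Z = (0, 1).
1. V lies on line XZ with XV:VZ = 3:5 ⇒ V = (0, 3/8)
2. A is the centroid of triangle CZX ⇒ A = (1/3, 1/3)
3. W lies on line CX with CW:WX = 1:2 ⇒ W = (2/3, 0)
4. M is the intersection of line AW and line CV ⇒ M = (7/15, 1/5)
5. L is the midpoint of AX ⇒ L = (1/6, 1/6)
6. B lies on line XM with XB:BM = 2:5 ⇒ B = (2/15, 2/35)
2·[XCB] = 2/35, 2·[CZL] = 2/3
[XCB]:[CZL] = 2/35:2/3 = 3/35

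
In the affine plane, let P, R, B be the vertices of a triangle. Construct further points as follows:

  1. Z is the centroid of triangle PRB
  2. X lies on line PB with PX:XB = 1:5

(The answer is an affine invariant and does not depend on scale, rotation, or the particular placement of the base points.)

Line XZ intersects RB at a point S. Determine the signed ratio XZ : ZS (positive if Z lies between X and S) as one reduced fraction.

XZ:ZS = 3/2

Work in coordinates with P = (0, 0), R = (1, 0), B = (0, 1).
1. Z is the centroid of triangle PRB ⇒ Z = (1/3, 1/3)
2. X lies on line PB with PX:XB = 1:5 ⇒ X = (0, 1/6)
line XZ meets RB at S = (5/9, 4/9)
Z = X + t·(S−X) with t = 3/5, so XZ:ZS = 3/5:2/5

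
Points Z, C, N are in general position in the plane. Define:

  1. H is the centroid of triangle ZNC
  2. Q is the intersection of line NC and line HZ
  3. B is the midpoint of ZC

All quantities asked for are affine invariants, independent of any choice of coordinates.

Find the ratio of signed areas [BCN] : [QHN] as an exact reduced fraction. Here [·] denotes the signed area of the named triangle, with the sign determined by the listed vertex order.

Work in coordinates with Z = (0, 0), C = (1, 0), N = (0, 1).
1. H is the centroid of triangle ZNC ⇒ H = (1/3, 1/3)
2. Q is the intersection of line NC and line HZ ⇒ Q = (1/2, 1/2)
3. B is the midpoint of ZC ⇒ B = (1/2, 0)
2·[BCN] = 1/2, 2·[QHN] = -1/6
[BCN]:[QHN] = 1/2:-1/6 = -3

[BCN]:[QHN] = -3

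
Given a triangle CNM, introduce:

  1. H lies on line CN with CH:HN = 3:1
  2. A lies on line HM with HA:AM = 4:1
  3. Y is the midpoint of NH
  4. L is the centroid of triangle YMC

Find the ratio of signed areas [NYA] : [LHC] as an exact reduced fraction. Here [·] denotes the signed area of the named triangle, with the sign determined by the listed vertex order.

[NYA]:[LHC] = 2/5

Assign C = (0, 0), N = (1, 0), M = (0, 1) — the answer is frame-independent, so this choice is without loss of generality.
1. H lies on line CN with CH:HN = 3:1 ⇒ H = (3/4, 0)
2. A lies on line HM with HA:AM = 4:1 ⇒ A = (3/20, 4/5)
3. Y is the midpoint of NH ⇒ Y = (7/8, 0)
4. L is the centroid of triangle YMC ⇒ L = (7/24, 1/3)
2·[NYA] = -1/10, 2·[LHC] = -1/4
[NYA]:[LHC] = -1/10:-1/4 = 2/5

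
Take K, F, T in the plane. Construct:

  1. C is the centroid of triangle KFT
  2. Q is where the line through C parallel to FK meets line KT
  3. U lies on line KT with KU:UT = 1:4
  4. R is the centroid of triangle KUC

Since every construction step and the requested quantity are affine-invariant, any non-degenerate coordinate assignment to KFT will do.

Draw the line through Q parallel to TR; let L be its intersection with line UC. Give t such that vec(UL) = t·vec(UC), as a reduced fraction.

Assign K = (0, 0), F = (1, 0), T = (0, 1) — the answer is frame-independent, so this choice is without loss of generality.
1. C is the centroid of triangle KFT ⇒ C = (1/3, 1/3)
2. Q is where the line through C parallel to FK meets line KT ⇒ Q = (0, 1/3)
3. U lies on line KT with KU:UT = 1:4 ⇒ U = (0, 1/5)
4. R is the centroid of triangle KUC ⇒ R = (1/9, 8/45)
through Q parallel to TR: direction (1/9, -37/45); meets UC at L = (2/117, 121/585)
L = U + t·(C−U) with t = 2/39

t = 2/39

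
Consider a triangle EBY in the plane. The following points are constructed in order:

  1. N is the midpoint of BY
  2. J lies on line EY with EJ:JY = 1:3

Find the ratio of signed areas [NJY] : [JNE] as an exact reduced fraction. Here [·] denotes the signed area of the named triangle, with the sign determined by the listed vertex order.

[NJY]:[JNE] = 3

Choose coordinates E = (0, 0), B = (1, 0), Y = (0, 1).
1. N is the midpoint of BY ⇒ N = (1/2, 1/2)
2. J lies on line EY with EJ:JY = 1:3 ⇒ J = (0, 1/4)
2·[NJY] = -3/8, 2·[JNE] = -1/8
[NJY]:[JNE] = -3/8:-1/8 = 3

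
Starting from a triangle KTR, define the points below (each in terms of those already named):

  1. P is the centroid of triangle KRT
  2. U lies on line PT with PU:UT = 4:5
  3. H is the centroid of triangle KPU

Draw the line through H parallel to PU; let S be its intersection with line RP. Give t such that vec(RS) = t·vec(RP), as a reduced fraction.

t = 4/3

Assign K = (0, 0), T = (1, 0), R = (0, 1) — the answer is frame-independent, so this choice is without loss of generality.
1. P is the centroid of triangle KRT ⇒ P = (1/3, 1/3)
2. U lies on line PT with PU:UT = 4:5 ⇒ U = (17/27, 5/27)
3. H is the centroid of triangle KPU ⇒ H = (26/81, 14/81)
through H parallel to PU: direction (8/27, -4/27); meets RP at S = (4/9, 1/9)
S = R + t·(P−R) with t = 4/3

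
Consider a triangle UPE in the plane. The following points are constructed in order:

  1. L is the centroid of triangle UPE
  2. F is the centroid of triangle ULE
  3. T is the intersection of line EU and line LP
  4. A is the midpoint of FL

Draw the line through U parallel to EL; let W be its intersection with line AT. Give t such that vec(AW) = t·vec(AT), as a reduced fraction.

Assign U = (0, 0), P = (1, 0), E = (0, 1) — the answer is frame-independent, so this choice is without loss of generality.
1. L is the centroid of triangle UPE ⇒ L = (1/3, 1/3)
2. F is the centroid of triangle ULE ⇒ F = (1/9, 4/9)
3. T is the intersection of line EU and line LP ⇒ T = (0, 1/2)
4. A is the midpoint of FL ⇒ A = (2/9, 7/18)
through U parallel to EL: direction (1/3, -2/3); meets AT at W = (-1/3, 2/3)
W = A + t·(T−A) with t = 5/2

t = 5/2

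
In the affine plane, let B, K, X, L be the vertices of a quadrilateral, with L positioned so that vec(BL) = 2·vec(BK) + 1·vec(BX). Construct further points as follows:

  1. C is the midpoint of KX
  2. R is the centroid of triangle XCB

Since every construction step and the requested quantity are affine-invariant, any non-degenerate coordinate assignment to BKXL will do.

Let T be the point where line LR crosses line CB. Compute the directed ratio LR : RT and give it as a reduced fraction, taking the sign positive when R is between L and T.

LR:RT = -4

Choose coordinates B = (0, 0), K = (1, 0), X = (0, 1), L = (2, 1).
1. C is the midpoint of KX ⇒ C = (1/2, 1/2)
2. R is the centroid of triangle XCB ⇒ R = (1/6, 1/2)
line LR meets CB at T = (5/8, 5/8)
R = L + t·(T−L) with t = 4/3, so LR:RT = 4/3:-1/3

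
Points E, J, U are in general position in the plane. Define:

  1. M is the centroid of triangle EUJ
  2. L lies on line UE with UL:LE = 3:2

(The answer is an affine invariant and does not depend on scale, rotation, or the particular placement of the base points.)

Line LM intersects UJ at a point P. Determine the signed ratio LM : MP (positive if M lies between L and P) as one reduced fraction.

LM:MP = 4/5

Choose coordinates E = (0, 0), J = (1, 0), U = (0, 1).
1. M is the centroid of triangle EUJ ⇒ M = (1/3, 1/3)
2. L lies on line UE with UL:LE = 3:2 ⇒ L = (0, 2/5)
line LM meets UJ at P = (3/4, 1/4)
M = L + t·(P−L) with t = 4/9, so LM:MP = 4/9:5/9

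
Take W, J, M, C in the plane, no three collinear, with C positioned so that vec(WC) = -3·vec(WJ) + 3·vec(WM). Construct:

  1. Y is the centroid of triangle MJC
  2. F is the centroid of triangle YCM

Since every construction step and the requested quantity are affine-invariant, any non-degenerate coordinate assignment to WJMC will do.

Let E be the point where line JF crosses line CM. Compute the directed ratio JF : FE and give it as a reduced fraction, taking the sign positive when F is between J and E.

JF:FE = 8

Assign W = (0, 0), J = (1, 0), M = (0, 1), C = (-3, 3) — the answer is frame-independent, so this choice is without loss of generality.
1. Y is the centroid of triangle MJC ⇒ Y = (-2/3, 4/3)
2. F is the centroid of triangle YCM ⇒ F = (-11/9, 16/9)
line JF meets CM at E = (-3/2, 2)
F = J + t·(E−J) with t = 8/9, so JF:FE = 8/9:1/9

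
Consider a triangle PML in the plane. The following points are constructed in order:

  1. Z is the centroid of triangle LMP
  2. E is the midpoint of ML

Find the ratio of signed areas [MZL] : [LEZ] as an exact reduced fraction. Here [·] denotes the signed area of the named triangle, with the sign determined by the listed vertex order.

Choose coordinates P = (0, 0), M = (1, 0), L = (0, 1).
1. Z is the centroid of triangle LMP ⇒ Z = (1/3, 1/3)
2. E is the midpoint of ML ⇒ E = (1/2, 1/2)
2·[MZL] = -1/3, 2·[LEZ] = -1/6
[MZL]:[LEZ] = -1/3:-1/6 = 2

[MZL]:[LEZ] = 2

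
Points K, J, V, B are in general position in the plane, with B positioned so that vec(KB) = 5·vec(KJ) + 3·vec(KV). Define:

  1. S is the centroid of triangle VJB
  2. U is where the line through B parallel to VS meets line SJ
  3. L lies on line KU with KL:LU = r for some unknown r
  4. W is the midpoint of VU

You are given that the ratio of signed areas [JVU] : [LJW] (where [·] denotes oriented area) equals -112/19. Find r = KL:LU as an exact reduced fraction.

Choose coordinates K = (0, 0), J = (1, 0), V = (0, 1), B = (5, 3).
1. S is the centroid of triangle VJB ⇒ S = (2, 4/3)
2. U is where the line through B parallel to VS meets line SJ ⇒ U = (3, 8/3)
3. With KL:LU = r, write λ = r/(r+1) so L = K + λ·(U−K); L is affine-linear in λ
4. W is the midpoint of VU ⇒ W = (3/2, 11/6)
Every point depending on L is an affine combination of L and λ-independent points, so each such coordinate is linear in λ; the λ² term in each signed area is a multiple of (U−K)×(U−K) = 0, so 2·[JVU] and 2·[LJW] are each linear in λ. Evaluating at λ=0 and λ=1:
  2·[JVU] = -14/3,   2·[LJW] = -25/6·λ + 11/6
So [JVU]:[LJW] = (-14/3) / (-25/6·λ + 11/6). Setting this equal to -112/19:
  -14/3 = -112/19·(-25/6·λ + 11/6)  ⇒  λ = 1/4
Then r = λ/(1−λ) = (1/4)/(3/4) = 1/3. Check: with r = 1/3, L = (3/4, 2/3) and [JVU]:[LJW] = -112/19 as required.

r = 1/3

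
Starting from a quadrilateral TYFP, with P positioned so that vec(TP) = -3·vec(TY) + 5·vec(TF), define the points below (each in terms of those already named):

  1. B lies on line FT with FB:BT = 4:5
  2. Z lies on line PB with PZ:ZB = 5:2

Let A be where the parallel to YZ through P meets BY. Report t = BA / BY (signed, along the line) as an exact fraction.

t = 7/2

Set T = (0, 0), Y = (1, 0), F = (0, 1), P = (-3, 5); any affine frame gives the same invariant.
1. B lies on line FT with FB:BT = 4:5 ⇒ B = (0, 5/9)
2. Z lies on line PB with PZ:ZB = 5:2 ⇒ Z = (-6/7, 115/63)
through P parallel to YZ: direction (-13/7, 115/63); meets BY at A = (7/2, -25/18)
A = B + t·(Y−B) with t = 7/2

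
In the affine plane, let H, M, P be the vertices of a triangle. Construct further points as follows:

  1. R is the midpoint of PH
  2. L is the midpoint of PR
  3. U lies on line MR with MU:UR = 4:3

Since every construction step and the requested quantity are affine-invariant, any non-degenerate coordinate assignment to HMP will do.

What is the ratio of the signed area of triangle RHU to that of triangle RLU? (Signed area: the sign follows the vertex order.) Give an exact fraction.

Choose coordinates H = (0, 0), M = (1, 0), P = (0, 1).
1. R is the midpoint of PH ⇒ R = (0, 1/2)
2. L is the midpoint of PR ⇒ L = (0, 3/4)
3. U lies on line MR with MU:UR = 4:3 ⇒ U = (3/7, 2/7)
2·[RHU] = 3/14, 2·[RLU] = -3/28
[RHU]:[RLU] = 3/14:-3/28 = -2

[RHU]:[RLU] = -2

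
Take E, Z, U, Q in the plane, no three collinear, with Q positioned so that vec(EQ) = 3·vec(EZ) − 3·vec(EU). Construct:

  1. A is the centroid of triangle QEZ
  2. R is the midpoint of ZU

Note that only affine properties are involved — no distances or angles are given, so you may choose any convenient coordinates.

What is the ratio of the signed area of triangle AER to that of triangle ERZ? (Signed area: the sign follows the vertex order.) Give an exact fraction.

Assign E = (0, 0), Z = (1, 0), U = (0, 1), Q = (3, -3) — the answer is frame-independent, so this choice is without loss of generality.
1. A is the centroid of triangle QEZ ⇒ A = (4/3, -1)
2. R is the midpoint of ZU ⇒ R = (1/2, 1/2)
2·[AER] = -7/6, 2·[ERZ] = -1/2
[AER]:[ERZ] = -7/6:-1/2 = 7/3

[AER]:[ERZ] = 7/3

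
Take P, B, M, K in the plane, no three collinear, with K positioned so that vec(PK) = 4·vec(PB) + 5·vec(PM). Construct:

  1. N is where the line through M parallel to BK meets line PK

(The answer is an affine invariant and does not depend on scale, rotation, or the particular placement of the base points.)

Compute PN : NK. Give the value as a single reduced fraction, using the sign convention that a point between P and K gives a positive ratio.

Work in coordinates with P = (0, 0), B = (1, 0), M = (0, 1), K = (4, 5).
1. N is where the line through M parallel to BK meets line PK ⇒ N = (-12/5, -3)
N = P + t·(K−P) with t = -3/5, so PN:NK = t:(1−t) = -3/5:8/5

PN:NK = -3/8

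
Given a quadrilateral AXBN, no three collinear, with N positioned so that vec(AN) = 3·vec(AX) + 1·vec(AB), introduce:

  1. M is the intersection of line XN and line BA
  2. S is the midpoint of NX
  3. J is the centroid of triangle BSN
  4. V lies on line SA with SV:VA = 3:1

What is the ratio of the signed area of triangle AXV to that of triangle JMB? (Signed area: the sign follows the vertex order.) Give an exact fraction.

Assign A = (0, 0), X = (1, 0), B = (0, 1), N = (3, 1) — the answer is frame-independent, so this choice is without loss of generality.
1. M is the intersection of line XN and line BA ⇒ M = (0, -1/2)
2. S is the midpoint of NX ⇒ S = (2, 1/2)
3. J is the centroid of triangle BSN ⇒ J = (5/3, 5/6)
4. V lies on line SA with SV:VA = 3:1 ⇒ V = (1/2, 1/8)
2·[AXV] = 1/8, 2·[JMB] = -5/2
[AXV]:[JMB] = 1/8:-5/2 = -1/20

[AXV]:[JMB] = -1/20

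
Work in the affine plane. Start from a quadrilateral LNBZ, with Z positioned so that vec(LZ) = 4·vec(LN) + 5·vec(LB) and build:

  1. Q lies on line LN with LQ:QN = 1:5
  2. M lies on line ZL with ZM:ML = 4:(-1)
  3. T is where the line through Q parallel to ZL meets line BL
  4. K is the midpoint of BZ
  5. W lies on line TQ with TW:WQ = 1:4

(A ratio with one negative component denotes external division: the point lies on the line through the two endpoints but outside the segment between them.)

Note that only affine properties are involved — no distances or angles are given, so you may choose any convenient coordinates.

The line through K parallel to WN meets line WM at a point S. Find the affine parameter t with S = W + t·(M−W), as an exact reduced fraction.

t = -123/55

Assign L = (0, 0), N = (1, 0), B = (0, 1), Z = (4, 5) — the answer is frame-independent, so this choice is without loss of generality.
1. Q lies on line LN with LQ:QN = 1:5 ⇒ Q = (1/6, 0)
2. M lies on line ZL with ZM:ML = 4:(-1) ⇒ M = (-4/3, -5/3)
3. T is where the line through Q parallel to ZL meets line BL ⇒ T = (0, -5/24)
4. K is the midpoint of BZ ⇒ K = (2, 3)
5. W lies on line TQ with TW:WQ = 1:4 ⇒ W = (1/30, -1/6)
through K parallel to WN: direction (29/30, 1/6); meets WM at S = (2549/825, 526/165)
S = W + t·(M−W) with t = -123/55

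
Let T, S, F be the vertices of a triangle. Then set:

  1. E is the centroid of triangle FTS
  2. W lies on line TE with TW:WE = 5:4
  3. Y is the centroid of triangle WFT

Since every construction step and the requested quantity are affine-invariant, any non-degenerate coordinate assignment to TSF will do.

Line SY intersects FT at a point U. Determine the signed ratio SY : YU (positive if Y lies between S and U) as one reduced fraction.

SY:YU = 76/5

Set T = (0, 0), S = (1, 0), F = (0, 1); any affine frame gives the same invariant.
1. E is the centroid of triangle FTS ⇒ E = (1/3, 1/3)
2. W lies on line TE with TW:WE = 5:4 ⇒ W = (5/27, 5/27)
3. Y is the centroid of triangle WFT ⇒ Y = (5/81, 32/81)
line SY meets FT at U = (0, 8/19)
Y = S + t·(U−S) with t = 76/81, so SY:YU = 76/81:5/81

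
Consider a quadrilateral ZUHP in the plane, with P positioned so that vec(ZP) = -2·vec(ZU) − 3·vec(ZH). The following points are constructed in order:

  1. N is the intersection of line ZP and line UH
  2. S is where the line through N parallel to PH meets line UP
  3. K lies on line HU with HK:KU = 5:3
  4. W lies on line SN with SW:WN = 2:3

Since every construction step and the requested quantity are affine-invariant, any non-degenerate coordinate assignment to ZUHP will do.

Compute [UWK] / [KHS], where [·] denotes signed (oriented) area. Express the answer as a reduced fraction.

[UWK]:[KHS] = -9/25

Assign Z = (0, 0), U = (1, 0), H = (0, 1), P = (-2, -3) — the answer is frame-independent, so this choice is without loss of generality.
1. N is the intersection of line ZP and line UH ⇒ N = (2/5, 3/5)
2. S is where the line through N parallel to PH meets line UP ⇒ S = (-4/5, -9/5)
3. K lies on line HU with HK:KU = 5:3 ⇒ K = (5/8, 3/8)
4. W lies on line SN with SW:WN = 2:3 ⇒ W = (-8/25, -21/25)
2·[UWK] = -81/100, 2·[KHS] = 9/4
[UWK]:[KHS] = -81/100:9/4 = -9/25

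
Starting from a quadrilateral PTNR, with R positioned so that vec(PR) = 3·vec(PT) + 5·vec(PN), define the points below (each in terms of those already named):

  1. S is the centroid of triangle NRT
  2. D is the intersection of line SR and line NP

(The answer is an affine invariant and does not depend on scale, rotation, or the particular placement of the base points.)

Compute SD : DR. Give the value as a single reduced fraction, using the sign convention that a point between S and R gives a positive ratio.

SD:DR = -4/9

Assign P = (0, 0), T = (1, 0), N = (0, 1), R = (3, 5) — the answer is frame-independent, so this choice is without loss of generality.
1. S is the centroid of triangle NRT ⇒ S = (4/3, 2)
2. D is the intersection of line SR and line NP ⇒ D = (0, -2/5)
D = S + t·(R−S) with t = -4/5, so SD:DR = t:(1−t) = -4/5:9/5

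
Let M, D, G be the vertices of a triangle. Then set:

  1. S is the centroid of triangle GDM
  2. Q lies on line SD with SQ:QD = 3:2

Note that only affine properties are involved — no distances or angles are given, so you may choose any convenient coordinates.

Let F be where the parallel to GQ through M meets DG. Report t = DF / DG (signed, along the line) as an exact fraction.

t = 13/2

Assign M = (0, 0), D = (1, 0), G = (0, 1) — the answer is frame-independent, so this choice is without loss of generality.
1. S is the centroid of triangle GDM ⇒ S = (1/3, 1/3)
2. Q lies on line SD with SQ:QD = 3:2 ⇒ Q = (11/15, 2/15)
through M parallel to GQ: direction (11/15, -13/15); meets DG at F = (-11/2, 13/2)
F = D + t·(G−D) with t = 13/2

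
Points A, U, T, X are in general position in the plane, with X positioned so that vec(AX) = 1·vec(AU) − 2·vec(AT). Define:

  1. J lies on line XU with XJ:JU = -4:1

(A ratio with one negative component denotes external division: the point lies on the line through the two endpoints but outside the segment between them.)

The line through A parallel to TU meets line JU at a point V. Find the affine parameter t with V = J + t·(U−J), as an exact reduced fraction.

t = 5/2

Work in coordinates with A = (0, 0), U = (1, 0), T = (0, 1), X = (1, -2).
1. J lies on line XU with XJ:JU = -4:1 ⇒ J = (1, 2/3)
through A parallel to TU: direction (1, -1); meets JU at V = (1, -1)
V = J + t·(U−J) with t = 5/2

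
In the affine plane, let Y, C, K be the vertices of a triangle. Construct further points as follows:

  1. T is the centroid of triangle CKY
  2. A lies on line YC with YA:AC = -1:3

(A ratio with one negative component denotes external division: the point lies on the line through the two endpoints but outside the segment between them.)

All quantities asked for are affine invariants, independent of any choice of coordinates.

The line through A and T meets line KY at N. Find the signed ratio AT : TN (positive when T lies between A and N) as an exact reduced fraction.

Assign Y = (0, 0), C = (1, 0), K = (0, 1) — the answer is frame-independent, so this choice is without loss of generality.
1. T is the centroid of triangle CKY ⇒ T = (1/3, 1/3)
2. A lies on line YC with YA:AC = -1:3 ⇒ A = (-1/2, 0)
line AT meets KY at N = (0, 1/5)
T = A + t·(N−A) with t = 5/3, so AT:TN = 5/3:-2/3

AT:TN = -5/2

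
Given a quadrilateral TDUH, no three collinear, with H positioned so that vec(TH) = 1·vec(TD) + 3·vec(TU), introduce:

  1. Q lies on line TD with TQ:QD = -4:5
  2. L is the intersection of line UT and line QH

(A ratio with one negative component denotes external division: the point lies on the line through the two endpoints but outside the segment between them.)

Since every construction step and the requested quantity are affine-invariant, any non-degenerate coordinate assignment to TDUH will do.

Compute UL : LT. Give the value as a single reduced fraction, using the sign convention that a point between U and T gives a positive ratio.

Set T = (0, 0), D = (1, 0), U = (0, 1), H = (1, 3); any affine frame gives the same invariant.
1. Q lies on line TD with TQ:QD = -4:5 ⇒ Q = (-4, 0)
2. L is the intersection of line UT and line QH ⇒ L = (0, 12/5)
L = U + t·(T−U) with t = -7/5, so UL:LT = t:(1−t) = -7/5:12/5

UL:LT = -7/12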